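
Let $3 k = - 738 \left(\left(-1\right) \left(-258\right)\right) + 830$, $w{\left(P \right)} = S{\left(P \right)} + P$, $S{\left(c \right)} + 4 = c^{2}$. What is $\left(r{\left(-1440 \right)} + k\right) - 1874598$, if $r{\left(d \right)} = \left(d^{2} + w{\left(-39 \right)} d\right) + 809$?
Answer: $- \frac{5975101}{3} \approx -1.9917 \cdot 10^{6}$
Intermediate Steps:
$S{\left(c \right)} = -4 + c^{2}$
$w{\left(P \right)} = -4 + P + P^{2}$ ($w{\left(P \right)} = \left(-4 + P^{2}\right) + P = -4 + P + P^{2}$)
$r{\left(d \right)} = 809 + d^{2} + 1478 d$ ($r{\left(d \right)} = \left(d^{2} + \left(-4 - 39 + \left(-39\right)^{2}\right) d\right) + 809 = \left(d^{2} + \left(-4 - 39 + 1521\right) d\right) + 809 = \left(d^{2} + 1478 d\right) + 809 = 809 + d^{2} + 1478 d$)
$k = - \frac{189574}{3}$ ($k = \frac{- 738 \left(\left(-1\right) \left(-258\right)\right) + 830}{3} = \frac{\left(-738\right) 258 + 830}{3} = \frac{-190404 + 830}{3} = \frac{1}{3} \left(-189574\right) = - \frac{189574}{3} \approx -63191.0$)
$\left(r{\left(-1440 \right)} + k\right) - 1874598 = \left(\left(809 + \left(-1440\right)^{2} + 1478 \left(-1440\right)\right) - \frac{189574}{3}\right) - 1874598 = \left(\left(809 + 2073600 - 2128320\right) - \frac{189574}{3}\right) - 1874598 = \left(-53911 - \frac{189574}{3}\right) - 1874598 = - \frac{351307}{3} - 1874598 = - \frac{5975101}{3}$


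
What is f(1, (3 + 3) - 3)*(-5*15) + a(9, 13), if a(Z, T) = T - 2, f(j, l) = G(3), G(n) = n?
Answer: -214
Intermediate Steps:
f(j, l) = 3
a(Z, T) = -2 + T
f(1, (3 + 3) - 3)*(-5*15) + a(9, 13) = 3*(-5*15) + (-2 + 13) = 3*(-75) + 11 = -225 + 11 = -214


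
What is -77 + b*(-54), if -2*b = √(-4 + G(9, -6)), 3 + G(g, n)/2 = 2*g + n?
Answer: -77 + 27*√14 ≈ 24.025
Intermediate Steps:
G(g, n) = -6 + 2*n + 4*g (G(g, n) = -6 + 2*(2*g + n) = -6 + 2*(n + 2*g) = -6 + (2*n + 4*g) = -6 + 2*n + 4*g)
b = -√14/2 (b = -√(-4 + (-6 + 2*(-6) + 4*9))/2 = -√(-4 + (-6 - 12 + 36))/2 = -√(-4 + 18)/2 = -√14/2 ≈ -1.8708)
-77 + b*(-54) = -77 - √14/2*(-54) = -77 + 27*√14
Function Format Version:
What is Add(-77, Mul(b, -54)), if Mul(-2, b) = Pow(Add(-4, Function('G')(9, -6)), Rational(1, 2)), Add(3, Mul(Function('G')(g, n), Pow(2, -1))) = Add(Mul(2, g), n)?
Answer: Add(-77, Mul(27, Pow(14, Rational(1, 2)))) ≈ 24.025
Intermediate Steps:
Function('G')(g, n) = Add(-6, Mul(2, n), Mul(4, g)) (Function('G')(g, n) = Add(-6, Mul(2, Add(Mul(2, g), n))) = Add(-6, Mul(2, Add(n, Mul(2, g)))) = Add(-6, Add(Mul(2, n), Mul(4, g))) = Add(-6, Mul(2, n), Mul(4, g)))
b = Mul(Rational(-1, 2), Pow(14, Rational(1, 2))) (b = Mul(Rational(-1, 2), Pow(Add(-4, Add(-6, Mul(2, -6), Mul(4, 9))), Rational(1, 2))) = Mul(Rational(-1, 2), Pow(Add(-4, Add(-6, -12, 36)), Rational(1, 2))) = Mul(Rational(-1, 2), Pow(Add(-4, 18), Rational(1, 2))) = Mul(Rational(-1, 2), Pow(14, Rational(1, 2))) ≈ -1.8708)
Add(-77, Mul(b, -54)) = Add(-77, Mul(Mul(Rational(-1, 2), Pow(14, Rational(1, 2))), -54)) = Add(-77, Mul(27, Pow(14, Rational(1, 2))))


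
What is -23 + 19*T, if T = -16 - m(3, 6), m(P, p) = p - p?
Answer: -327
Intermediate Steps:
m(P, p) = 0
T = -16 (T = -16 - 1*0 = -16 + 0 = -16)
-23 + 19*T = -23 + 19*(-16) = -23 - 304 = -327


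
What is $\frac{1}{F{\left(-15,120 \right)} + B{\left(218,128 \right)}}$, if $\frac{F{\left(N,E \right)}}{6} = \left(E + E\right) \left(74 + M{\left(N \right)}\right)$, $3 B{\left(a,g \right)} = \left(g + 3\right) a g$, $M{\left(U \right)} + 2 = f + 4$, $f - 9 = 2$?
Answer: $\frac{3}{4031264} \approx 7.4418 \cdot 10^{-7}$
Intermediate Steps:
$f = 11$ ($f = 9 + 2 = 11$)
$M{\left(U \right)} = 13$ ($M{\left(U \right)} = -2 + \left(11 + 4\right) = -2 + 15 = 13$)
$B{\left(a,g \right)} = \frac{a g \left(3 + g\right)}{3}$ ($B{\left(a,g \right)} = \frac{\left(g + 3\right) a g}{3} = \frac{\left(3 + g\right) a g}{3} = \frac{a g \left(3 + g\right)}{3}$)
$F{\left(N,E \right)} = 1044 E$ ($F{\left(N,E \right)} = 6 \left(E + E\right) \left(74 + 13\right) = 6 \cdot 2 E 87 = 6 \cdot 174 E = 1044 E$)
$\frac{1}{F{\left(-15,120 \right)} + B{\left(218,128 \right)}} = \frac{1}{1044 \cdot 120 + \frac{1}{3} \cdot 218 \cdot 128 \left(3 + 128\right)} = \frac{1}{125280 + \frac{1}{3} \cdot 218 \cdot 128 \cdot 131} = \frac{1}{125280 + \frac{3655424}{3}} = \frac{1}{\frac{4031264}{3}} = \frac{3}{4031264}$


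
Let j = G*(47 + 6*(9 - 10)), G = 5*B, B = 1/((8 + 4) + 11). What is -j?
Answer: -205/23 ≈ -8.9130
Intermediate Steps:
B = 1/23 (B = 1/(12 + 11) = 1/23 ≈ 0.043478)
G = 5/23 (G = 5*(1/23) = 5/23 ≈ 0.21739)
j = 205/23 (j = 5*(47 + 6*(9 - 10))/23 = 5*(47 + 6*(-1))/23 = 5*(47 - 6)/23 = (5/23)*41 = 205/23 ≈ 8.9130)
-j = -1*205/23 = -205/23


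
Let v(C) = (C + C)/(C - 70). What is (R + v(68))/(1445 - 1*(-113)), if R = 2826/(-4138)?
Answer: -142105/3223502 ≈ -0.044084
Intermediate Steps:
v(C) = 2*C/(-70 + C) (v(C) = (2*C)/(-70 + C) = 2*C/(-70 + C))
R = -1413/2069 (R = 2826*(-1/4138) = -1413/2069 ≈ -0.68294)
(R + v(68))/(1445 - 1*(-113)) = (-1413/2069 + 2*68/(-70 + 68))/(1445 - 1*(-113)) = (-1413/2069 + 2*68/(-2))/(1445 + 113) = (-1413/2069 + 2*68*(-½))/1558 = (-1413/2069 - 68)*(1/1558) = -142105/2069*1/1558 = -142105/3223502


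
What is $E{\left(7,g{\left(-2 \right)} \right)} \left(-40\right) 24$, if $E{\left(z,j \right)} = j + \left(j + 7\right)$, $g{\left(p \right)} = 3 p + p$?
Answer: $8640$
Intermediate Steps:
$g{\left(p \right)} = 4 p$
$E{\left(z,j \right)} = 7 + 2 j$ ($E{\left(z,j \right)} = j + \left(7 + j\right) = 7 + 2 j$)
$E{\left(7,g{\left(-2 \right)} \right)} \left(-40\right) 24 = \left(7 + 2 \cdot 4 \left(-2\right)\right) \left(-40\right) 24 = \left(7 + 2 \left(-8\right)\right) \left(-40\right) 24 = \left(7 - 16\right) \left(-40\right) 24 = \left(-9\right) \left(-40\right) 24 = 360 \cdot 24 = 8640$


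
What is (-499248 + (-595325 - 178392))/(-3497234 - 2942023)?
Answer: 1272965/6439257 ≈ 0.19769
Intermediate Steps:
(-499248 + (-595325 - 178392))/(-3497234 - 2942023) = (-499248 - 773717)/(-6439257) = -1272965*(-1/6439257) = 1272965/6439257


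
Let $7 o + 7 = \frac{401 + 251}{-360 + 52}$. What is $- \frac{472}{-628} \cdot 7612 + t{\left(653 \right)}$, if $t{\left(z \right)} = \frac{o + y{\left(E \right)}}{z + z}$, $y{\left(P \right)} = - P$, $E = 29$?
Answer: $\frac{632282217463}{110517638} \approx 5721.1$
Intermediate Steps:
$o = - \frac{702}{539}$ ($o = -1 + \frac{\left(401 + 251\right) \frac{1}{-360 + 52}}{7} = -1 + \frac{652 \frac{1}{-308}}{7} = -1 + \frac{652 \left(- \frac{1}{308}\right)}{7} = -1 + \frac{1}{7} \left(- \frac{163}{77}\right) = -1 - \frac{163}{539} = - \frac{702}{539} \approx -1.3024$)
$t{\left(z \right)} = - \frac{16333}{1078 z}$ ($t{\left(z \right)} = \frac{- \frac{702}{539} - 29}{z + z} = \frac{- \frac{702}{539} - 29}{2 z} = - \frac{16333 \frac{1}{2 z}}{539} = - \frac{16333}{1078 z}$)
$- \frac{472}{-628} \cdot 7612 + t{\left(653 \right)} = - \frac{472}{-628} \cdot 7612 - \frac{16333}{1078 \cdot 653} = \left(-472\right) \left(- \frac{1}{628}\right) 7612 - \frac{16333}{703934} = \frac{118}{157} \cdot 7612 - \frac{16333}{703934} = \frac{898216}{157} - \frac{16333}{703934} = \frac{632282217463}{110517638}$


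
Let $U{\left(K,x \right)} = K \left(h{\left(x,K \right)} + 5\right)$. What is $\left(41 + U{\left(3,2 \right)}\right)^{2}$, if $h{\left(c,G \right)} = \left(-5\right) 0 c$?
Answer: $3136$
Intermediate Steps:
$h{\left(c,G \right)} = 0$ ($h{\left(c,G \right)} = 0 c = 0$)
$U{\left(K,x \right)} = 5 K$ ($U{\left(K,x \right)} = K \left(0 + 5\right) = K 5 = 5 K$)
$\left(41 + U{\left(3,2 \right)}\right)^{2} = \left(41 + 5 \cdot 3\right)^{2} = \left(41 + 15\right)^{2} = 56^{2} = 3136$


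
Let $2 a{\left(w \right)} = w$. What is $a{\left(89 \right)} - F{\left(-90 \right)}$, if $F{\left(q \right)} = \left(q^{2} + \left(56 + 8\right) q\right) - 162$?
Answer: $- \frac{4267}{2} \approx -2133.5$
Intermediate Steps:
$a{\left(w \right)} = \frac{w}{2}$
$F{\left(q \right)} = -162 + q^{2} + 64 q$ ($F{\left(q \right)} = \left(q^{2} + 64 q\right) - 162 = -162 + q^{2} + 64 q$)
$a{\left(89 \right)} - F{\left(-90 \right)} = \frac{1}{2} \cdot 89 - \left(-162 + \left(-90\right)^{2} + 64 \left(-90\right)\right) = \frac{89}{2} - \left(-162 + 8100 - 5760\right) = \frac{89}{2} - 2178 = - \frac{4267}{2}$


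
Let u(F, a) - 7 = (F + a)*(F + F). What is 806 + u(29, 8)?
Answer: 2959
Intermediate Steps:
u(F, a) = 7 + 2*F*(F + a) (u(F, a) = 7 + (F + a)*(F + F) = 7 + (F + a)*(2*F) = 7 + 2*F*(F + a))
806 + u(29, 8) = 806 + (7 + 2*29² + 2*29*8) = 806 + (7 + 2*841 + 464) = 806 + (7 + 1682 + 464) = 806 + 2153 = 2959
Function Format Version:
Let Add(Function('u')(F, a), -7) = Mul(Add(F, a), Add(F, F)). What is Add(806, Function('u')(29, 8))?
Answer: 2959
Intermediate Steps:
Function('u')(F, a) = Add(7, Mul(2, F, Add(F, a))) (Function('u')(F, a) = Add(7, Mul(Add(F, a), Add(F, F))) = Add(7, Mul(Add(F, a), Mul(2, F))) = Add(7, Mul(2, F, Add(F, a))))
Add(806, Function('u')(29, 8)) = Add(806, Add(7, Mul(2, Pow(29, 2)), Mul(2, 29, 8))) = Add(806, Add(7, Mul(2, 841), 464)) = Add(806, Add(7, 1682, 464)) = Add(806, 2153) = 2959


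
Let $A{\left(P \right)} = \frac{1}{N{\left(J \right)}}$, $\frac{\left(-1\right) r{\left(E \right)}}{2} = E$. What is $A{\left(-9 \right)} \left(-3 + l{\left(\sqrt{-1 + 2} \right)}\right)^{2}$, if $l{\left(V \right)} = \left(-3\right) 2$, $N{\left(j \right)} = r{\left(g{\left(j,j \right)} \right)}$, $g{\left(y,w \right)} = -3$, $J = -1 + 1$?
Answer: $\frac{27}{2} \approx 13.5$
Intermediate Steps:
$J = 0$
$r{\left(E \right)} = - 2 E$
$N{\left(j \right)} = 6$ ($N{\left(j \right)} = \left(-2\right) \left(-3\right) = 6$)
$l{\left(V \right)} = -6$
$A{\left(P \right)} = \frac{1}{6}$
$A{\left(-9 \right)} \left(-3 + l{\left(\sqrt{-1 + 2} \right)}\right)^{2} = \frac{\left(-3 - 6\right)^{2}}{6} = \frac{\left(-9\right)^{2}}{6} = \frac{1}{6} \cdot 81 = \frac{27}{2}$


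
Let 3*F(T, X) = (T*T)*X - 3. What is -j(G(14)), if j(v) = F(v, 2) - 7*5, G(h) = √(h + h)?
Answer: 52/3 ≈ 17.333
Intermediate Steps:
F(T, X) = -1 + X*T²/3 (F(T, X) = ((T*T)*X - 3)/3 = (T²*X - 3)/3 = (X*T² - 3)/3 = (-3 + X*T²)/3 = -1 + X*T²/3)
G(h) = √2*√h (G(h) = √(2*h) = √2*√h)
j(v) = -36 + 2*v²/3 (j(v) = (-1 + (⅓)*2*v²) - 7*5 = (-1 + 2*v²/3) - 35 = -36 + 2*v²/3)
-j(G(14)) = -(-36 + 2*(√2*√14)²/3) = -(-36 + 2*(2*√7)²/3) = -(-36 + (⅔)*28) = -(-36 + 56/3) = -1*(-52/3) = 52/3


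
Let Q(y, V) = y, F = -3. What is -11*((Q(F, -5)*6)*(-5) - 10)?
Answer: -880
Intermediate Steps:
-11*((Q(F, -5)*6)*(-5) - 10) = -11*(-3*6*(-5) - 10) = -11*(-18*(-5) - 10) = -11*(90 - 10) = -11*80 = -880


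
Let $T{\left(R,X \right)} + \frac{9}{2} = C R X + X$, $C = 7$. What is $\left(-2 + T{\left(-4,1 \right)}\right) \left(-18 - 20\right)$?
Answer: $1273$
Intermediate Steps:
$T{\left(R,X \right)} = - \frac{9}{2} + X + 7 R X$ ($T{\left(R,X \right)} = - \frac{9}{2} + \left(7 R X + X\right) = - \frac{9}{2} + \left(X + 7 R X\right) = - \frac{9}{2} + X + 7 R X$)
$\left(-2 + T{\left(-4,1 \right)}\right) \left(-18 - 20\right) = \left(-2 + \left(- \frac{9}{2} + 1 + 7 \left(-4\right) 1\right)\right) \left(-18 - 20\right) = \left(-2 - \frac{63}{2}\right) \left(-18 - 20\right) = \left(-2 - \frac{63}{2}\right) \left(-38\right) = \left(- \frac{67}{2}\right) \left(-38\right) = 1273$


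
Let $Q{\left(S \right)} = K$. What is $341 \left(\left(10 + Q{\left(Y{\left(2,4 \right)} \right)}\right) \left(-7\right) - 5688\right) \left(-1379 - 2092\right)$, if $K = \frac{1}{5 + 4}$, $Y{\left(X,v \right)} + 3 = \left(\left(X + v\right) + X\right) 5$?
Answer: $\frac{20448458173}{3} \approx 6.8162 \cdot 10^{9}$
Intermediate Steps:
$Y{\left(X,v \right)} = -3 + 5 v + 10 X$ ($Y{\left(X,v \right)} = -3 + \left(\left(X + v\right) + X\right) 5 = -3 + \left(v + 2 X\right) 5 = -3 + \left(5 v + 10 X\right) = -3 + 5 v + 10 X$)
$K = \frac{1}{9} \approx 0.11111$
$Q{\left(S \right)} = \frac{1}{9}$
$341 \left(\left(10 + Q{\left(Y{\left(2,4 \right)} \right)}\right) \left(-7\right) - 5688\right) \left(-1379 - 2092\right) = 341 \left(\left(10 + \frac{1}{9}\right) \left(-7\right) - 5688\right) \left(-1379 - 2092\right) = 341 \left(\frac{91}{9} \left(-7\right) - 5688\right) \left(-3471\right) = 341 \left(- \frac{637}{9} - 5688\right) \left(-3471\right) = 341 \left(\left(- \frac{51829}{9}\right) \left(-3471\right)\right) = 341 \cdot \frac{59966153}{3} = \frac{20448458173}{3}$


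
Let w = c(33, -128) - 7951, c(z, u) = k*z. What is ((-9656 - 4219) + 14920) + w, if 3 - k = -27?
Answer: -5916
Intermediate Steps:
k = 30 (k = 3 - 1*(-27) = 3 + 27 = 30)
c(z, u) = 30*z
w = -6961 (w = 30*33 - 7951 = 990 - 7951 = -6961)
((-9656 - 4219) + 14920) + w = ((-9656 - 4219) + 14920) - 6961 = (-13875 + 14920) - 6961 = 1045 - 6961 = -5916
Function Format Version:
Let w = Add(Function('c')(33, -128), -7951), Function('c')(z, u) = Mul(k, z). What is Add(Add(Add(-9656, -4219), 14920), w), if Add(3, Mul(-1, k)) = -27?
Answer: -5916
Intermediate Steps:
k = 30 (k = Add(3, Mul(-1, -27)) = Add(3, 27) = 30)
Function('c')(z, u) = Mul(30, z)
w = -6961 (w = Add(Mul(30, 33), -7951) = Add(990, -7951) = -6961)
Add(Add(Add(-9656, -4219), 14920), w) = Add(Add(Add(-9656, -4219), 14920), -6961) = Add(Add(-13875, 14920), -6961) = Add(1045, -6961) = -5916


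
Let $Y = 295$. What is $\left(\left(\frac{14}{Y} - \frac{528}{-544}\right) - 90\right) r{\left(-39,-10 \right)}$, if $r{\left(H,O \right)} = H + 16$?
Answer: $\frac{20527247}{10030} \approx 2046.6$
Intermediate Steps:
$r{\left(H,O \right)} = 16 + H$
$\left(\left(\frac{14}{Y} - \frac{528}{-544}\right) - 90\right) r{\left(-39,-10 \right)} = \left(\left(\frac{14}{295} - \frac{528}{-544}\right) - 90\right) \left(16 - 39\right) = \left(\left(14 \cdot \frac{1}{295} - - \frac{33}{34}\right) - 90\right) \left(-23\right) = \left(\left(\frac{14}{295} + \frac{33}{34}\right) - 90\right) \left(-23\right) = \left(\frac{10211}{10030} - 90\right) \left(-23\right) = \left(- \frac{892489}{10030}\right) \left(-23\right) = \frac{20527247}{10030}$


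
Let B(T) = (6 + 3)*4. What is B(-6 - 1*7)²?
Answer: 1296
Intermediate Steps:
B(T) = 36 (B(T) = 9*4 = 36)
B(-6 - 1*7)² = 36² = 1296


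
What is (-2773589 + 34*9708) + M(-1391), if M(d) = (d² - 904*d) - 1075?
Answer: 747753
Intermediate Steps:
M(d) = -1075 + d² - 904*d
(-2773589 + 34*9708) + M(-1391) = (-2773589 + 34*9708) + (-1075 + (-1391)² - 904*(-1391)) = (-2773589 + 330072) + (-1075 + 1934881 + 1257464) = -2443517 + 3191270 = 747753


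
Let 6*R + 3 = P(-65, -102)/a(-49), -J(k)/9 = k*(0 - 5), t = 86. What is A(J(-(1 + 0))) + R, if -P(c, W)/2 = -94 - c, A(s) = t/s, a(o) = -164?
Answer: -18229/7380 ≈ -2.4701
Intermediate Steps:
J(k) = 45*k (J(k) = -9*k*(0 - 5) = -9*k*(-5) = -(-45)*k = 45*k)
A(s) = 86/s
P(c, W) = 188 + 2*c (P(c, W) = -2*(-94 - c) = 188 + 2*c)
R = -275/492 (R = -1/2 + ((188 + 2*(-65))/(-164))/6 = -1/2 + ((188 - 130)*(-1/164))/6 = -1/2 + (58*(-1/164))/6 = -1/2 + (1/6)*(-29/82) = -1/2 - 29/492 = -275/492 ≈ -0.55894)
A(J(-(1 + 0))) + R = 86/((45*(-(1 + 0)))) - 275/492 = 86/((45*(-1*1))) - 275/492 = 86/((45*(-1))) - 275/492 = 86/(-45) - 275/492 = 86*(-1/45) - 275/492 = -86/45 - 275/492 = -18229/7380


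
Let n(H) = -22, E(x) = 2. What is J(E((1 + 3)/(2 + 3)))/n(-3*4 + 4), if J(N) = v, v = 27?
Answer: -27/22 ≈ -1.2273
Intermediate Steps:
J(N) = 27
J(E((1 + 3)/(2 + 3)))/n(-3*4 + 4) = 27/(-22) = 27*(-1/22) = -27/22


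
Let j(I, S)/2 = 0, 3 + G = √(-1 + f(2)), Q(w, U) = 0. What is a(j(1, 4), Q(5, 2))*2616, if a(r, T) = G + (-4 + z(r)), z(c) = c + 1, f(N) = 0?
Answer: -15696 + 2616*I ≈ -15696.0 + 2616.0*I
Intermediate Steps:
z(c) = 1 + c
G = -3 + I (G = -3 + √(-1 + 0) = -3 + √(-1) = -3 + I ≈ -3.0 + 1.0*I)
j(I, S) = 0 (j(I, S) = 2*0 = 0)
a(r, T) = -6 + I + r (a(r, T) = (-3 + I) + (-4 + (1 + r)) = (-3 + I) + (-3 + r) = -6 + I + r)
a(j(1, 4), Q(5, 2))*2616 = (-6 + I + 0)*2616 = (-6 + I)*2616 = -15696 + 2616*I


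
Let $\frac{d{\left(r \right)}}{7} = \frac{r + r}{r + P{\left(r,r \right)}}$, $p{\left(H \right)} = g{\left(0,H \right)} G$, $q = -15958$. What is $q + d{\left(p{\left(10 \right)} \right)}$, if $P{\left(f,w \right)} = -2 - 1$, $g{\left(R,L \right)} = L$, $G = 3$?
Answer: $- \frac{143482}{9} \approx -15942.0$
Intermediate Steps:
$P{\left(f,w \right)} = -3$
$p{\left(H \right)} = 3 H$ ($p{\left(H \right)} = H 3 = 3 H$)
$d{\left(r \right)} = \frac{14 r}{-3 + r}$ ($d{\left(r \right)} = 7 \frac{r + r}{r - 3} = 7 \frac{2 r}{-3 + r} = \frac{14 r}{-3 + r}$)
$q + d{\left(p{\left(10 \right)} \right)} = -15958 + \frac{14 \cdot 3 \cdot 10}{-3 + 3 \cdot 10} = -15958 + 14 \cdot 30 \frac{1}{-3 + 30} = -15958 + 14 \cdot 30 \cdot \frac{1}{27} = -15958 + \frac{140}{9} = - \frac{143482}{9}$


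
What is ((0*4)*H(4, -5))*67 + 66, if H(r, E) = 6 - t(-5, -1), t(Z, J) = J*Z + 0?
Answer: 66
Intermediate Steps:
t(Z, J) = J*Z
H(r, E) = 1 (H(r, E) = 6 - (-1)*(-5) = 6 - 1*5 = 6 - 5 = 1)
((0*4)*H(4, -5))*67 + 66 = ((0*4)*1)*67 + 66 = (0*1)*67 + 66 = 0*67 + 66 = 0 + 66 = 66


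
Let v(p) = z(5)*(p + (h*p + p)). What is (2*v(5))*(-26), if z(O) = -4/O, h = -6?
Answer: -832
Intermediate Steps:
v(p) = 16*p/5 (v(p) = (-4/5)*(p + (-6*p + p)) = (-4*⅕)*(p - 5*p) = -(-16)*p/5 = 16*p/5)
(2*v(5))*(-26) = (2*((16/5)*5))*(-26) = (2*16)*(-26) = 32*(-26) = -832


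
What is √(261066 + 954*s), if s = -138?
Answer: √129414 ≈ 359.74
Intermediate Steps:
√(261066 + 954*s) = √(261066 + 954*(-138)) = √(261066 - 131652) = √129414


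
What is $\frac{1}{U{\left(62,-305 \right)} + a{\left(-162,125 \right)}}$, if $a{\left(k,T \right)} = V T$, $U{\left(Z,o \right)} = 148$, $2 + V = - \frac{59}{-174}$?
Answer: $- \frac{174}{10373} \approx -0.016774$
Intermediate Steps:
$V = - \frac{289}{174}$ ($V = -2 - \frac{59}{-174} = -2 - - \frac{59}{174} = -2 + \frac{59}{174} = - \frac{289}{174} \approx -1.6609$)
$a{\left(k,T \right)} = - \frac{289 T}{174}$
$\frac{1}{U{\left(62,-305 \right)} + a{\left(-162,125 \right)}} = \frac{1}{148 - \frac{36125}{174}} = \frac{1}{- \frac{10373}{174}} = - \frac{174}{10373}$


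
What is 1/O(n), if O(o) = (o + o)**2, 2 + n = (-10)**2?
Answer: 1/38416 ≈ 2.6031e-5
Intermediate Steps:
n = 98 (n = -2 + (-10)**2 = -2 + 100 = 98)
O(o) = 4*o**2 (O(o) = (2*o)**2 = 4*o**2)
1/O(n) = 1/(4*98**2) = 1/(4*9604) = 1/38416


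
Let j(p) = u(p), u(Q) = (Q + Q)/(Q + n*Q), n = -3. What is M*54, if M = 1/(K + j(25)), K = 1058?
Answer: 54/1057 ≈ 0.051088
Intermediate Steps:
u(Q) = -1 (u(Q) = (Q + Q)/(Q - 3*Q) = (2*Q)/((-2*Q)) = (2*Q)*(-1/(2*Q)) = -1)
j(p) = -1
M = 1/1057 (M = 1/(1058 - 1) = 1/1057 ≈ 0.00094607)
M*54 = (1/1057)*54 = 54/1057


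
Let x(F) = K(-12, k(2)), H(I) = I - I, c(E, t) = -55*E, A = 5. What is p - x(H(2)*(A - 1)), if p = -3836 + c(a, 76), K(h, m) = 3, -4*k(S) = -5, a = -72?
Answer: 121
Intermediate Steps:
k(S) = 5/4 (k(S) = -1/4*(-5) = 5/4)
H(I) = 0
x(F) = 3
p = 124 (p = -3836 - 55*(-72) = -3836 + 3960 = 124)
p - x(H(2)*(A - 1)) = 124 - 1*3 = 124 - 3 = 121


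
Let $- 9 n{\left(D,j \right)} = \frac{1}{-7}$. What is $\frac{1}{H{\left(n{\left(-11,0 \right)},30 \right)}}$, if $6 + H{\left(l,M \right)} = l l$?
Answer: $- \frac{3969}{23813} \approx -0.16667$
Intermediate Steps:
$n{\left(D,j \right)} = \frac{1}{63}$ ($n{\left(D,j \right)} = - \frac{1}{9 \left(-7\right)} = \left(- \frac{1}{9}\right) \left(- \frac{1}{7}\right) = \frac{1}{63}$)
$H{\left(l,M \right)} = -6 + l^{2}$ ($H{\left(l,M \right)} = -6 + l l = -6 + l^{2}$)
$\frac{1}{H{\left(n{\left(-11,0 \right)},30 \right)}} = \frac{1}{-6 + \left(\frac{1}{63}\right)^{2}} = \frac{1}{-6 + \frac{1}{3969}} = \frac{1}{- \frac{23813}{3969}} = - \frac{3969}{23813}$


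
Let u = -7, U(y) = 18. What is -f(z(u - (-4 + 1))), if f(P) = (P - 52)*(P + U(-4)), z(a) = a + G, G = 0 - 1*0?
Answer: 784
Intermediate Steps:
G = 0 (G = 0 + 0 = 0)
z(a) = a (z(a) = a + 0 = a)
f(P) = (-52 + P)*(18 + P) (f(P) = (P - 52)*(P + 18) = (-52 + P)*(18 + P))
-f(z(u - (-4 + 1))) = -(-936 + (-7 - (-4 + 1))² - 34*(-7 - (-4 + 1))) = -(-936 + (-7 - 1*(-3))² - 34*(-7 - 1*(-3))) = -(-936 + (-7 + 3)² - 34*(-7 + 3)) = -(-936 + (-4)² - 34*(-4)) = -(-936 + 16 + 136) = -1*(-784) = 784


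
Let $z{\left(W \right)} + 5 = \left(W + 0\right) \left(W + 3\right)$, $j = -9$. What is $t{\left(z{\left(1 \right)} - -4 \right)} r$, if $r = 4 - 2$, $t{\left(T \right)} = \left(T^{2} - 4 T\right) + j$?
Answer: $-24$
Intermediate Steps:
$z{\left(W \right)} = -5 + W \left(3 + W\right)$ ($z{\left(W \right)} = -5 + \left(W + 0\right) \left(W + 3\right) = -5 + W \left(3 + W\right)$)
$t{\left(T \right)} = -9 + T^{2} - 4 T$ ($t{\left(T \right)} = \left(T^{2} - 4 T\right) - 9 = -9 + T^{2} - 4 T$)
$r = 2$
$t{\left(z{\left(1 \right)} - -4 \right)} r = \left(-9 + \left(\left(-5 + 1^{2} + 3 \cdot 1\right) - -4\right)^{2} - 4 \left(\left(-5 + 1^{2} + 3 \cdot 1\right) - -4\right)\right) 2 = \left(-9 + \left(\left(-5 + 1 + 3\right) + 4\right)^{2} - 4 \left(\left(-5 + 1 + 3\right) + 4\right)\right) 2 = \left(-9 + \left(-1 + 4\right)^{2} - 4 \left(-1 + 4\right)\right) 2 = \left(-9 + 3^{2} - 12\right) 2 = \left(-9 + 9 - 12\right) 2 = \left(-12\right) 2 = -24$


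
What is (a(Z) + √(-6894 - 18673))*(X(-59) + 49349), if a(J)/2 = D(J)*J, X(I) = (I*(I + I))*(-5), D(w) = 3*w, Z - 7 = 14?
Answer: 38470194 + 14539*I*√25567 ≈ 3.847e+7 + 2.3247e+6*I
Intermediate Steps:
Z = 21 (Z = 7 + 14 = 21)
X(I) = -10*I² (X(I) = (I*(2*I))*(-5) = (2*I²)*(-5) = -10*I²)
a(J) = 6*J² (a(J) = 2*((3*J)*J) = 2*(3*J²) = 6*J²)
(a(Z) + √(-6894 - 18673))*(X(-59) + 49349) = (6*21² + √(-6894 - 18673))*(-10*(-59)² + 49349) = (6*441 + √(-25567))*(-10*3481 + 49349) = (2646 + I*√25567)*(-34810 + 49349) = (2646 + I*√25567)*14539 = 38470194 + 14539*I*√25567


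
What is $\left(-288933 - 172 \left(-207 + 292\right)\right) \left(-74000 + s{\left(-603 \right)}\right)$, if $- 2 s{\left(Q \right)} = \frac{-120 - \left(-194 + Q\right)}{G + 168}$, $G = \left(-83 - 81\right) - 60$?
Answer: $\frac{2515641758619}{112} \approx 2.2461 \cdot 10^{10}$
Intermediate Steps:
$G = -224$ ($G = -164 - 60 = -224$)
$s{\left(Q \right)} = \frac{37}{56} - \frac{Q}{112}$ ($s{\left(Q \right)} = - \frac{\left(-120 - \left(-194 + Q\right)\right) \frac{1}{-224 + 168}}{2} = - \frac{\left(74 - Q\right) \frac{1}{-56}}{2} = - \frac{\left(74 - Q\right) \left(- \frac{1}{56}\right)}{2} = - \frac{- \frac{37}{28} + \frac{Q}{56}}{2} = \frac{37}{56} - \frac{Q}{112}$)
$\left(-288933 - 172 \left(-207 + 292\right)\right) \left(-74000 + s{\left(-603 \right)}\right) = \left(-288933 - 172 \left(-207 + 292\right)\right) \left(-74000 + \left(\frac{37}{56} - - \frac{603}{112}\right)\right) = \left(-288933 - 14620\right) \left(-74000 + \left(\frac{37}{56} + \frac{603}{112}\right)\right) = \left(-288933 - 14620\right) \left(-74000 + \frac{677}{112}\right) = \left(-303553\right) \left(- \frac{8287323}{112}\right) = \frac{2515641758619}{112}$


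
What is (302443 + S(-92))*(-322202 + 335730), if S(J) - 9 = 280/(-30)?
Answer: 12274333184/3 ≈ 4.0914e+9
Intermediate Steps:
S(J) = -1/3 (S(J) = 9 + 280/(-30) = 9 + 280*(-1/30) = 9 - 28/3 = -1/3)
(302443 + S(-92))*(-322202 + 335730) = (302443 - 1/3)*(-322202 + 335730) = (907328/3)*13528 = 12274333184/3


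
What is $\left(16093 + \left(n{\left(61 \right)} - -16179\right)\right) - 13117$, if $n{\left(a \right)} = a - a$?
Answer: $19155$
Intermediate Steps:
$n{\left(a \right)} = 0$
$\left(16093 + \left(n{\left(61 \right)} - -16179\right)\right) - 13117 = \left(16093 + \left(0 - -16179\right)\right) - 13117 = \left(16093 + \left(0 + 16179\right)\right) - 13117 = \left(16093 + 16179\right) - 13117 = 32272 - 13117 = 19155$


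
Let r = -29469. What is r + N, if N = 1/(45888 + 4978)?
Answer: -1498970153/50866 ≈ -29469.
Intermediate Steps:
N = 1/50866 ≈ 1.9659e-5
r + N = -29469 + 1/50866 = -1498970153/50866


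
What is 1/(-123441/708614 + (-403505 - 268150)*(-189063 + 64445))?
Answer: 708614/59311206361109619 ≈ 1.1947e-11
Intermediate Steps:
1/(-123441/708614 + (-403505 - 268150)*(-189063 + 64445)) = 1/(-123441*1/708614 - 671655*(-124618)) = 1/(-123441/708614 + 83700302790) = 1/(59311206361109619/708614) = 708614/59311206361109619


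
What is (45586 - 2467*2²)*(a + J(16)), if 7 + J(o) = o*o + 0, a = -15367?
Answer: -539984724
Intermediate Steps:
J(o) = -7 + o² (J(o) = -7 + (o*o + 0) = -7 + (o² + 0) = -7 + o²)
(45586 - 2467*2²)*(a + J(16)) = (45586 - 2467*2²)*(-15367 + (-7 + 16²)) = (45586 - 2467*4)*(-15367 + (-7 + 256)) = (45586 - 9868)*(-15367 + 249) = 35718*(-15118) = -539984724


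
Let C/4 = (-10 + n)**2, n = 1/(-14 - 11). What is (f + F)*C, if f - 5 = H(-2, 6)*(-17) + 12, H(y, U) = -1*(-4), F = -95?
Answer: -36792584/625 ≈ -58868.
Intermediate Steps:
n = -1/25 (n = 1/(-25) = -1/25 ≈ -0.040000)
H(y, U) = 4
C = 252004/625 (C = 4*(-10 - 1/25)**2 = 4*(-251/25)**2 = 4*(63001/625) = 252004/625 ≈ 403.21)
f = -51 (f = 5 + (4*(-17) + 12) = 5 + (-68 + 12) = 5 - 56 = -51)
(f + F)*C = (-51 - 95)*(252004/625) = -146*252004/625 = -36792584/625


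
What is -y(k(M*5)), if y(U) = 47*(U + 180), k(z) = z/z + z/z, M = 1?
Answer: -8554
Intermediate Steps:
k(z) = 2 (k(z) = 1 + 1 = 2)
y(U) = 8460 + 47*U (y(U) = 47*(180 + U) = 8460 + 47*U)
-y(k(M*5)) = -(8460 + 47*2) = -(8460 + 94) = -1*8554 = -8554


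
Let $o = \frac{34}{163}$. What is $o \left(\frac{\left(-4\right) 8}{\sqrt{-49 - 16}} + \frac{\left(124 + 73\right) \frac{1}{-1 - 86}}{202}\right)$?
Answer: $- \frac{3349}{1432281} + \frac{1088 i \sqrt{65}}{10595} \approx -0.0023382 + 0.82791 i$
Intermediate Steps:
$o = \frac{34}{163}$ ($o = 34 \cdot \frac{1}{163} = \frac{34}{163} \approx 0.20859$)
$o \left(\frac{\left(-4\right) 8}{\sqrt{-49 - 16}} + \frac{\left(124 + 73\right) \frac{1}{-1 - 86}}{202}\right) = \frac{34 \left(\frac{\left(-4\right) 8}{\sqrt{-49 - 16}} + \frac{\left(124 + 73\right) \frac{1}{-1 - 86}}{202}\right)}{163} = \frac{34 \left(- \frac{32}{\sqrt{-65}} + \frac{197}{-87} \cdot \frac{1}{202}\right)}{163} = \frac{34 \left(- \frac{32}{i \sqrt{65}} + 197 \left(- \frac{1}{87}\right) \frac{1}{202}\right)}{163} = \frac{34 \left(- 32 \left(- \frac{i \sqrt{65}}{65}\right) - \frac{197}{17574}\right)}{163} = \frac{34 \left(\frac{32 i \sqrt{65}}{65} - \frac{197}{17574}\right)}{163} = \frac{34 \left(- \frac{197}{17574} + \frac{32 i \sqrt{65}}{65}\right)}{163} = - \frac{3349}{1432281} + \frac{1088 i \sqrt{65}}{10595}$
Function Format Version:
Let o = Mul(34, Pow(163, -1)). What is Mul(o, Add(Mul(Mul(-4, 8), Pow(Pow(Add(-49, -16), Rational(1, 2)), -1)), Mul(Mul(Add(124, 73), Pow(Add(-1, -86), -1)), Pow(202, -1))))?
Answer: Add(Rational(-3349, 1432281), Mul(Rational(1088, 10595), I, Pow(65, Rational(1, 2)))) ≈ Add(-0.0023382, Mul(0.82791, I))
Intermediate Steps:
o = Rational(34, 163) (o = Mul(34, Rational(1, 163)) = Rational(34, 163) ≈ 0.20859)
Mul(o, Add(Mul(Mul(-4, 8), Pow(Pow(Add(-49, -16), Rational(1, 2)), -1)), Mul(Mul(Add(124, 73), Pow(Add(-1, -86), -1)), Pow(202, -1)))) = Mul(Rational(34, 163), Add(Mul(Mul(-4, 8), Pow(Pow(Add(-49, -16), Rational(1, 2)), -1)), Mul(Mul(Add(124, 73), Pow(Add(-1, -86), -1)), Pow(202, -1)))) = Mul(Rational(34, 163), Add(Mul(-32, Pow(Pow(-65, Rational(1, 2)), -1)), Mul(Mul(197, Pow(-87, -1)), Rational(1, 202)))) = Mul(Rational(34, 163), Add(Mul(-32, Pow(Mul(I, Pow(65, Rational(1, 2))), -1)), Mul(Mul(197, Rational(-1, 87)), Rational(1, 202)))) = Mul(Rational(34, 163), Add(Mul(-32, Mul(Rational(-1, 65), I, Pow(65, Rational(1, 2)))), Mul(Rational(-197, 87), Rational(1, 202)))) = Mul(Rational(34, 163), Add(Mul(Rational(32, 65), I, Pow(65, Rational(1, 2))), Rational(-197, 17574))) = Mul(Rational(34, 163), Add(Rational(-197, 17574), Mul(Rational(32, 65), I, Pow(65, Rational(1, 2))))) = Add(Rational(-3349, 1432281), Mul(Rational(1088, 10595), I, Pow(65, Rational(1, 2))))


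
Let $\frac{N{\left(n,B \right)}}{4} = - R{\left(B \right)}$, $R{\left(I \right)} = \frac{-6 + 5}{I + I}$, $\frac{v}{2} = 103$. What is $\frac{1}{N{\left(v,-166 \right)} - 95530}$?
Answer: $- \frac{83}{7928991} \approx -1.0468 \cdot 10^{-5}$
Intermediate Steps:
$v = 206$ ($v = 2 \cdot 103 = 206$)
$R{\left(I \right)} = - \frac{1}{2 I}$
$N{\left(n,B \right)} = \frac{2}{B}$ ($N{\left(n,B \right)} = 4 \left(- \frac{-1}{2 B}\right) = 4 \frac{1}{2 B} = \frac{2}{B}$)
$\frac{1}{N{\left(v,-166 \right)} - 95530} = \frac{1}{\frac{2}{-166} - 95530} = \frac{1}{2 \left(- \frac{1}{166}\right) - 95530} = \frac{1}{- \frac{1}{83} - 95530} = \frac{1}{- \frac{7928991}{83}} = - \frac{83}{7928991}$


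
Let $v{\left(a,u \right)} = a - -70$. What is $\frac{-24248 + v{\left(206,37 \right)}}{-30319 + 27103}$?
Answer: $\frac{5993}{804} \approx 7.454$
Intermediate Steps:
$v{\left(a,u \right)} = 70 + a$ ($v{\left(a,u \right)} = a + 70 = 70 + a$)
$\frac{-24248 + v{\left(206,37 \right)}}{-30319 + 27103} = \frac{-24248 + \left(70 + 206\right)}{-30319 + 27103} = \frac{-24248 + 276}{-3216} = \left(-23972\right) \left(- \frac{1}{3216}\right) = \frac{5993}{804}$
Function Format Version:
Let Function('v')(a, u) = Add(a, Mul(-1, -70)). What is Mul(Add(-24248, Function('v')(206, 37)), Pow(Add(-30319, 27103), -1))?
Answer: Rational(5993, 804) ≈ 7.4540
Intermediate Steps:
Function('v')(a, u) = Add(70, a) (Function('v')(a, u) = Add(a, 70) = Add(70, a))
Mul(Add(-24248, Function('v')(206, 37)), Pow(Add(-30319, 27103), -1)) = Mul(Add(-24248, Add(70, 206)), Pow(Add(-30319, 27103), -1)) = Mul(Add(-24248, 276), Pow(-3216, -1)) = Mul(-23972, Rational(-1, 3216)) = Rational(5993, 804)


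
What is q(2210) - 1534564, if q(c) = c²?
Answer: 3349536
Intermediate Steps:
q(2210) - 1534564 = 2210² - 1534564 = 4884100 - 1534564 = 3349536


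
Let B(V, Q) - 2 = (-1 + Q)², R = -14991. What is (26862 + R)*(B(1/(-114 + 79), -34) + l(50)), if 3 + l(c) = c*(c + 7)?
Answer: 48362454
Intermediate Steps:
l(c) = -3 + c*(7 + c) (l(c) = -3 + c*(c + 7) = -3 + c*(7 + c))
B(V, Q) = 2 + (-1 + Q)²
(26862 + R)*(B(1/(-114 + 79), -34) + l(50)) = (26862 - 14991)*((2 + (-1 - 34)²) + (-3 + 50² + 7*50)) = 11871*((2 + (-35)²) + (-3 + 2500 + 350)) = 11871*((2 + 1225) + 2847) = 11871*(1227 + 2847) = 11871*4074 = 48362454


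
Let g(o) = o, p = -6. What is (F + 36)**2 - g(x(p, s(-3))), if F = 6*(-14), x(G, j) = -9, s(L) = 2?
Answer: 2313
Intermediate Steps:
F = -84
(F + 36)**2 - g(x(p, s(-3))) = (-84 + 36)**2 - 1*(-9) = (-48)**2 + 9 = 2304 + 9 = 2313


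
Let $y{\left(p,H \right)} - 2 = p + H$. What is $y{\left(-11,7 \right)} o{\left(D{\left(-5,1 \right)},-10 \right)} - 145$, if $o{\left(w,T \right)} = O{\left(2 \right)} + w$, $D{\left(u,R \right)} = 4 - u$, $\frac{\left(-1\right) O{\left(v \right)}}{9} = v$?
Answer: $-127$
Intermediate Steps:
$O{\left(v \right)} = - 9 v$
$y{\left(p,H \right)} = 2 + H + p$ ($y{\left(p,H \right)} = 2 + \left(p + H\right) = 2 + \left(H + p\right) = 2 + H + p$)
$o{\left(w,T \right)} = -18 + w$ ($o{\left(w,T \right)} = \left(-9\right) 2 + w = -18 + w$)
$y{\left(-11,7 \right)} o{\left(D{\left(-5,1 \right)},-10 \right)} - 145 = \left(2 + 7 - 11\right) \left(-18 + \left(4 - -5\right)\right) - 145 = - 2 \left(-18 + \left(4 + 5\right)\right) - 145 = - 2 \left(-18 + 9\right) - 145 = \left(-2\right) \left(-9\right) - 145 = 18 - 145 = -127$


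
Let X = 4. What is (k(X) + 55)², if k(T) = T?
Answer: 3481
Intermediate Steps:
(k(X) + 55)² = (4 + 55)² = 59² = 3481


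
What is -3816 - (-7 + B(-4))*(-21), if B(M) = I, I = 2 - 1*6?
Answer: -4047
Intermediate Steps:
I = -4 (I = 2 - 6 = -4)
B(M) = -4
-3816 - (-7 + B(-4))*(-21) = -3816 - (-7 - 4)*(-21) = -3816 - (-11)*(-21) = -3816 - 1*231 = -3816 - 231 = -4047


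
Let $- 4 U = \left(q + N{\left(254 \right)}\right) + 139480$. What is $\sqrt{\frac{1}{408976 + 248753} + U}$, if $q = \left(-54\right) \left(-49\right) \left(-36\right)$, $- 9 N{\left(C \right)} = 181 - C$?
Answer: $\frac{31 i \sqrt{2212410710805}}{438486} \approx 105.16 i$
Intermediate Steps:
$N{\left(C \right)} = - \frac{181}{9} + \frac{C}{9}$ ($N{\left(C \right)} = - \frac{181 - C}{9} = - \frac{181}{9} + \frac{C}{9}$)
$q = -95256$ ($q = 2646 \left(-36\right) = -95256$)
$U = - \frac{398089}{36}$ ($U = - \frac{\left(-95256 + \left(- \frac{181}{9} + \frac{1}{9} \cdot 254\right)\right) + 139480}{4} = - \frac{\left(-95256 + \left(- \frac{181}{9} + \frac{254}{9}\right)\right) + 139480}{4} = - \frac{\left(-95256 + \frac{73}{9}\right) + 139480}{4} = - \frac{- \frac{857231}{9} + 139480}{4} = \left(- \frac{1}{4}\right) \frac{398089}{9} = - \frac{398089}{36} \approx -11058.0$)
$\sqrt{\frac{1}{408976 + 248753} + U} = \sqrt{\frac{1}{408976 + 248753} - \frac{398089}{36}} = \sqrt{\frac{1}{657729} - \frac{398089}{36}} = \sqrt{- \frac{9697580735}{876972}} = \frac{31 i \sqrt{2212410710805}}{438486}$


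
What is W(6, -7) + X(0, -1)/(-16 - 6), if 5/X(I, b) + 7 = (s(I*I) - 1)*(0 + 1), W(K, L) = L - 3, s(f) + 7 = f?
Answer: -659/66 ≈ -9.9848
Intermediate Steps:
s(f) = -7 + f
W(K, L) = -3 + L
X(I, b) = 5/(-15 + I²) (X(I, b) = 5/(-7 + ((-7 + I*I) - 1)*(0 + 1)) = 5/(-7 + ((-7 + I²) - 1)*1) = 5/(-7 + (-8 + I²)*1) = 5/(-7 + (-8 + I²)) = 5/(-15 + I²))
W(6, -7) + X(0, -1)/(-16 - 6) = (-3 - 7) + (5/(-15 + 0²))/(-16 - 6) = -10 + (5/(-15 + 0))/(-22) = -10 + (5/(-15))*(-1/22) = -10 + (5*(-1/15))*(-1/22) = -10 - ⅓*(-1/22) = -10 + 1/66 = -659/66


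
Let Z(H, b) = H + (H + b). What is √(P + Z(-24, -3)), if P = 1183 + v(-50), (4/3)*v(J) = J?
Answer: √4378/2 ≈ 33.083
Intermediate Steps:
v(J) = 3*J/4
Z(H, b) = b + 2*H
P = 2291/2 (P = 1183 + (¾)*(-50) = 1183 - 75/2 = 2291/2 ≈ 1145.5)
√(P + Z(-24, -3)) = √(2291/2 + (-3 + 2*(-24))) = √(2291/2 + (-3 - 48)) = √(2291/2 - 51) = √(2189/2) = √4378/2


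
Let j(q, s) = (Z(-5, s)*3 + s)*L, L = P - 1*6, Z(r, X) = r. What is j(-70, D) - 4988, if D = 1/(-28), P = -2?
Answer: -34074/7 ≈ -4867.7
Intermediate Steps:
L = -8 (L = -2 - 1*6 = -2 - 6 = -8)
D = -1/28 ≈ -0.035714
j(q, s) = 120 - 8*s (j(q, s) = (-5*3 + s)*(-8) = (-15 + s)*(-8) = 120 - 8*s)
j(-70, D) - 4988 = (120 - 8*(-1/28)) - 4988 = (120 + 2/7) - 4988 = 842/7 - 4988 = -34074/7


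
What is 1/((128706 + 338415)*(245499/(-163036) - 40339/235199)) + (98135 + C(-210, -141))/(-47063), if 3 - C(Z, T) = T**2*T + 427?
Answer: -87156207277217178556192/1413970578474205233615 ≈ -61.639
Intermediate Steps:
C(Z, T) = -424 - T**3 (C(Z, T) = 3 - (T**2*T + 427) = 3 - (T**3 + 427) = 3 - (427 + T**3) = 3 + (-427 - T**3) = -424 - T**3)
1/((128706 + 338415)*(245499/(-163036) - 40339/235199)) + (98135 + C(-210, -141))/(-47063) = 1/((128706 + 338415)*(245499/(-163036) - 40339/235199)) + (98135 + (-424 - 1*(-141)**3))/(-47063) = 1/(467121*(245499*(-1/163036) - 40339*1/235199)) + (98135 + (-424 - 1*(-2803221)))*(-1/47063) = 1/(467121*(-245499/163036 - 40339/235199)) + (98135 + (-424 + 2803221))*(-1/47063) = 1/(467121*(-64317828505/38345904164)) + (98135 + 2802797)*(-1/47063) = (1/467121)*(-38345904164/64317828505) + 2900932*(-1/47063) = -38345904164/30044208369084105 - 2900932/47063 = -87156207277217178556192/1413970578474205233615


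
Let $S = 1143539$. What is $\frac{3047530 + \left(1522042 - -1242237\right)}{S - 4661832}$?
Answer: $- \frac{5811809}{3518293} \approx -1.6519$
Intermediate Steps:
$\frac{3047530 + \left(1522042 - -1242237\right)}{S - 4661832} = \frac{3047530 + \left(1522042 - -1242237\right)}{1143539 - 4661832} = \frac{3047530 + \left(1522042 + 1242237\right)}{-3518293} = \left(3047530 + 2764279\right) \left(- \frac{1}{3518293}\right) = 5811809 \left(- \frac{1}{3518293}\right) = - \frac{5811809}{3518293}$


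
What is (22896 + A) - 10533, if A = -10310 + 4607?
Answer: 6660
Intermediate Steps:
A = -5703
(22896 + A) - 10533 = (22896 - 5703) - 10533 = 17193 - 10533 = 6660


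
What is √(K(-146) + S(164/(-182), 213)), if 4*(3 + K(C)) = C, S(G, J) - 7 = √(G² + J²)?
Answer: √(-1076530 + 364*√375707413)/182 ≈ 13.435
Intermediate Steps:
S(G, J) = 7 + √(G² + J²)
K(C) = -3 + C/4
√(K(-146) + S(164/(-182), 213)) = √((-3 + (¼)*(-146)) + (7 + √((164/(-182))² + 213²))) = √((-3 - 73/2) + (7 + √((164*(-1/182))² + 45369))) = √(-79/2 + (7 + √((-82/91)² + 45369))) = √(-79/2 + (7 + √(6724/8281 + 45369))) = √(-79/2 + (7 + √(375707413/8281))) = √(-79/2 + (7 + √375707413/91)) = √(-65/2 + √375707413/91)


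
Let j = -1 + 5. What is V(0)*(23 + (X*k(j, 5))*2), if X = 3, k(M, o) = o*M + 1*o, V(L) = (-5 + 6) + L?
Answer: 173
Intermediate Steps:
j = 4
V(L) = 1 + L
k(M, o) = o + M*o (k(M, o) = M*o + o = o + M*o)
V(0)*(23 + (X*k(j, 5))*2) = (1 + 0)*(23 + (3*(5*(1 + 4)))*2) = 1*(23 + (3*(5*5))*2) = 1*(23 + (3*25)*2) = 1*(23 + 75*2) = 1*(23 + 150) = 1*173 = 173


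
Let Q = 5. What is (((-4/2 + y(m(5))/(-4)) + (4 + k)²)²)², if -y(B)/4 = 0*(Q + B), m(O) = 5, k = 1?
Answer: 279841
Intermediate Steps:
y(B) = 0 (y(B) = -0*(5 + B) = -4*0 = 0)
(((-4/2 + y(m(5))/(-4)) + (4 + k)²)²)² = (((-4/2 + 0/(-4)) + (4 + 1)²)²)² = (((-4*½ + 0*(-¼)) + 5²)²)² = (((-2 + 0) + 25)²)² = ((-2 + 25)²)² = (23²)² = 529² = 279841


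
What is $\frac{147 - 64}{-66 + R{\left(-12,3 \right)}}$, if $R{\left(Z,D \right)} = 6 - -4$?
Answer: $- \frac{83}{56} \approx -1.4821$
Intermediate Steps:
$R{\left(Z,D \right)} = 10$ ($R{\left(Z,D \right)} = 6 + 4 = 10$)
$\frac{147 - 64}{-66 + R{\left(-12,3 \right)}} = \frac{147 - 64}{-66 + 10} = \frac{1}{-56} \cdot 83 = \left(- \frac{1}{56}\right) 83 = - \frac{83}{56}$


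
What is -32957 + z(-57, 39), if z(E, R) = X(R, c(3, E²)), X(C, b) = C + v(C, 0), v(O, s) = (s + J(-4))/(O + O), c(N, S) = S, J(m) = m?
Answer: -1283804/39 ≈ -32918.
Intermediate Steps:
v(O, s) = (-4 + s)/(2*O) (v(O, s) = (s - 4)/(O + O) = (-4 + s)/((2*O)) = (-4 + s)*(1/(2*O)) = (-4 + s)/(2*O))
X(C, b) = C - 2/C (X(C, b) = C + (-4 + 0)/(2*C) = C + (½)*(-4)/C = C - 2/C)
z(E, R) = R - 2/R
-32957 + z(-57, 39) = -32957 + (39 - 2/39) = -32957 + 1519/39 = -1283804/39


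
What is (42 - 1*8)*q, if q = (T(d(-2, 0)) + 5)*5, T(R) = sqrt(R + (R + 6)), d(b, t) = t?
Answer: 850 + 170*sqrt(6) ≈ 1266.4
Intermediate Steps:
T(R) = sqrt(6 + 2*R) (T(R) = sqrt(R + (6 + R)) = sqrt(6 + 2*R))
q = 25 + 5*sqrt(6) (q = (sqrt(6 + 2*0) + 5)*5 = (sqrt(6 + 0) + 5)*5 = (sqrt(6) + 5)*5 = (5 + sqrt(6))*5 = 25 + 5*sqrt(6) ≈ 37.247)
(42 - 1*8)*q = (42 - 1*8)*(25 + 5*sqrt(6)) = (42 - 8)*(25 + 5*sqrt(6)) = 34*(25 + 5*sqrt(6)) = 850 + 170*sqrt(6)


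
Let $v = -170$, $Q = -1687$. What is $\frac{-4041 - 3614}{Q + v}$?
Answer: $\frac{7655}{1857} \approx 4.1222$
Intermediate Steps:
$\frac{-4041 - 3614}{Q + v} = \frac{-4041 - 3614}{-1687 - 170} = - \frac{7655}{-1857} = \left(-7655\right) \left(- \frac{1}{1857}\right) = \frac{7655}{1857}$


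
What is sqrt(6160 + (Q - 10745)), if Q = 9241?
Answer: 4*sqrt(291) ≈ 68.235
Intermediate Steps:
sqrt(6160 + (Q - 10745)) = sqrt(6160 + (9241 - 10745)) = sqrt(6160 - 1504) = sqrt(4656) = 4*sqrt(291)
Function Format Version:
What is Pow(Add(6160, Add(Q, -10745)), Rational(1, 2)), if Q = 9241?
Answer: Mul(4, Pow(291, Rational(1, 2))) ≈ 68.235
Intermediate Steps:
Pow(Add(6160, Add(Q, -10745)), Rational(1, 2)) = Pow(Add(6160, Add(9241, -10745)), Rational(1, 2)) = Pow(Add(6160, -1504), Rational(1, 2)) = Pow(4656, Rational(1, 2)) = Mul(4, Pow(291, Rational(1, 2)))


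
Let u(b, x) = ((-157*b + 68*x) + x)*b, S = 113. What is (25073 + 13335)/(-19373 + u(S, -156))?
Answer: -19204/1620219 ≈ -0.011853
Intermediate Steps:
u(b, x) = b*(-157*b + 69*x) (u(b, x) = (-157*b + 69*x)*b = b*(-157*b + 69*x))
(25073 + 13335)/(-19373 + u(S, -156)) = (25073 + 13335)/(-19373 + 113*(-157*113 + 69*(-156))) = 38408/(-19373 + 113*(-17741 - 10764)) = 38408/(-19373 + 113*(-28505)) = 38408/(-19373 - 3221065) = 38408/(-3240438) = 38408*(-1/3240438) = -19204/1620219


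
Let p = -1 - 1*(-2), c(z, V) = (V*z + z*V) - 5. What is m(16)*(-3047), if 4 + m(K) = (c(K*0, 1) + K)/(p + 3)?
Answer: 15235/4 ≈ 3808.8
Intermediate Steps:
c(z, V) = -5 + 2*V*z (c(z, V) = (V*z + V*z) - 5 = 2*V*z - 5 = -5 + 2*V*z)
p = 1 (p = -1 + 2 = 1)
m(K) = -21/4 + K/4 (m(K) = -4 + ((-5 + 2*1*(K*0)) + K)/(1 + 3) = -4 + ((-5 + 2*1*0) + K)/4 = -4 + ((-5 + 0) + K)*(¼) = -4 + (-5 + K)*(¼) = -4 + (-5/4 + K/4) = -21/4 + K/4)
m(16)*(-3047) = (-21/4 + (¼)*16)*(-3047) = (-21/4 + 4)*(-3047) = -5/4*(-3047) = 15235/4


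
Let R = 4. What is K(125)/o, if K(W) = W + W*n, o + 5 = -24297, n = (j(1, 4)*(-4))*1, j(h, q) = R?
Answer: 1875/24302 ≈ 0.077154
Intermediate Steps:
j(h, q) = 4
n = -16 (n = (4*(-4))*1 = -16*1 = -16)
o = -24302 (o = -5 - 24297 = -24302)
K(W) = -15*W (K(W) = W + W*(-16) = W - 16*W = -15*W)
K(125)/o = -15*125/(-24302) = -1875*(-1/24302) = 1875/24302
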